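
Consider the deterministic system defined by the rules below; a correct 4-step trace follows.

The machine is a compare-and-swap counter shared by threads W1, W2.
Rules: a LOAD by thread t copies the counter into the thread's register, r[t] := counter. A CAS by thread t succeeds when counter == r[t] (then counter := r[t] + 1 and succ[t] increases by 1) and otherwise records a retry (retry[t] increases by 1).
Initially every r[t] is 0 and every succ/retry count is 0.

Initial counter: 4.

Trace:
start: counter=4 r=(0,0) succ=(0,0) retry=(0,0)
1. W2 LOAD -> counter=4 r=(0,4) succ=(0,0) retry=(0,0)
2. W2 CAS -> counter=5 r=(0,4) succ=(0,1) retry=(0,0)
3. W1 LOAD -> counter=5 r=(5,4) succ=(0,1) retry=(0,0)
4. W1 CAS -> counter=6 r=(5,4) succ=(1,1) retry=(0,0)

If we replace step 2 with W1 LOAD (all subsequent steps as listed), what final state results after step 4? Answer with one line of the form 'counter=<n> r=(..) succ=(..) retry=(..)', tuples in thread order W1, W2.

counter=5 r=(4,4) succ=(1,0) retry=(0,0)

(re-executing from step 2 with the substitution; state before step 2: counter=4 r=(0,4) succ=(0,0) retry=(0,0))
2. W1 LOAD -> counter=4 r=(4,4) succ=(0,0) retry=(0,0)
3. W1 LOAD -> counter=4 r=(4,4) succ=(0,0) retry=(0,0)
4. W1 CAS -> counter=5 r=(4,4) succ=(1,0) retry=(0,0)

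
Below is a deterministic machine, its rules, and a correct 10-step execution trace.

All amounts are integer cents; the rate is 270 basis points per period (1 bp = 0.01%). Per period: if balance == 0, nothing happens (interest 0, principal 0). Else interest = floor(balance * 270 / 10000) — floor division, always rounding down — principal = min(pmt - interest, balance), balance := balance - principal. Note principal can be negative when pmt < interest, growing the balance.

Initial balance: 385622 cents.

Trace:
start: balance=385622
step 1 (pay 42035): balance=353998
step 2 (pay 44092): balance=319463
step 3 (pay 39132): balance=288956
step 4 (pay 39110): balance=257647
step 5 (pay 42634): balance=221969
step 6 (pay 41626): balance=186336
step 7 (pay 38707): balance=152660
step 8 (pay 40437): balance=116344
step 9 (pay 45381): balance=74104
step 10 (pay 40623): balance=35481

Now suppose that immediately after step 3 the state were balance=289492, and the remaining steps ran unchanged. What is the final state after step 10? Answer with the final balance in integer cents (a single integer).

state after step 3 := balance=289492
step 4 (pay 39110): balance=258198
step 5 (pay 42634): balance=222535
step 6 (pay 41626): balance=186917
step 7 (pay 38707): balance=153256
step 8 (pay 40437): balance=116956
step 9 (pay 45381): balance=74732
step 10 (pay 40623): balance=36126

36126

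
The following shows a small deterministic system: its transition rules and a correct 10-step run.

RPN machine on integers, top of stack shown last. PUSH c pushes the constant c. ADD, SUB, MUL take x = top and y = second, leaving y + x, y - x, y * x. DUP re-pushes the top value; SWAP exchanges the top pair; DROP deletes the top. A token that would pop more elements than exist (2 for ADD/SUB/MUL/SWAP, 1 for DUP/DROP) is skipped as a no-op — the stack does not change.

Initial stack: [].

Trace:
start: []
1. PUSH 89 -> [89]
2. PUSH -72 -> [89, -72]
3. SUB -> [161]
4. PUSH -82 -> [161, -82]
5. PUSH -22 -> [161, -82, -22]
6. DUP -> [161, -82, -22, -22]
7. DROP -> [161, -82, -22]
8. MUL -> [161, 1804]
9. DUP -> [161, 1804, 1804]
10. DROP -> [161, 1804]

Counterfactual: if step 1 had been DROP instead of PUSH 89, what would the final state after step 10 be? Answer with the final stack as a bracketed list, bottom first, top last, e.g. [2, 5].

(re-executing from step 1 with the substitution; state before step 1: [])
1. DROP -> []
2. PUSH -72 -> [-72]
3. SUB -> [-72]
4. PUSH -82 -> [-72, -82]
5. PUSH -22 -> [-72, -82, -22]
6. DUP -> [-72, -82, -22, -22]
7. DROP -> [-72, -82, -22]
8. MUL -> [-72, 1804]
9. DUP -> [-72, 1804, 1804]
10. DROP -> [-72, 1804]

[-72, 1804]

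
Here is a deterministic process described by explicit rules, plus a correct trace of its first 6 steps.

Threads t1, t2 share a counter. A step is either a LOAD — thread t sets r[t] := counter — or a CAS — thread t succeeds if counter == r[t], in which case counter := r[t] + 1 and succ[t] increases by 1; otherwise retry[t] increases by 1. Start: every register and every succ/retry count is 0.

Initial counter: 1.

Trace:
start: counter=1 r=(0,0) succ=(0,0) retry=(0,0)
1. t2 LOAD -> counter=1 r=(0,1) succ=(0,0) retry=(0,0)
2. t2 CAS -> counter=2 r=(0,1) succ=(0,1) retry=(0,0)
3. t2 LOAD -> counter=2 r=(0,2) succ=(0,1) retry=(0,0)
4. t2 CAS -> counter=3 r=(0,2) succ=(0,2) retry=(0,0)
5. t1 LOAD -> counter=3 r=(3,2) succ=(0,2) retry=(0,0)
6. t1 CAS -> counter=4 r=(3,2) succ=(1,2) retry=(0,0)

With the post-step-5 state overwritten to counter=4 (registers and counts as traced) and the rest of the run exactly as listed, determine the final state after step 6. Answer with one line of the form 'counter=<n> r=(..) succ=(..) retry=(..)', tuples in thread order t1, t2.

counter=4 r=(3,2) succ=(0,2) retry=(1,0)

state after step 5 := counter=4 r=(3,2) succ=(0,2) retry=(0,0)
6. t1 CAS -> counter=4 r=(3,2) succ=(0,2) retry=(1,0)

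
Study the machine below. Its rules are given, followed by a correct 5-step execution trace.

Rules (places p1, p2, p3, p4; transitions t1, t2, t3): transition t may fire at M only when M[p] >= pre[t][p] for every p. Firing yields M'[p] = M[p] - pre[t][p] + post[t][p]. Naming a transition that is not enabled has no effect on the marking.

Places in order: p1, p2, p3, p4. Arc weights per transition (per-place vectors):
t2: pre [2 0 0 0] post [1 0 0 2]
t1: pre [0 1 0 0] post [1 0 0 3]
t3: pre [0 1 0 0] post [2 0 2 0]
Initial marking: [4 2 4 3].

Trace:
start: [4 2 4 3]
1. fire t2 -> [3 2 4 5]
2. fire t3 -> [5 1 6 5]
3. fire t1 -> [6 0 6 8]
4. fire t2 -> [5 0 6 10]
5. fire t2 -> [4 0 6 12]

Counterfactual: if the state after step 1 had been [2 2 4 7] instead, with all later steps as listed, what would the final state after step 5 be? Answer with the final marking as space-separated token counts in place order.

3 0 6 14

state after step 1 := [2 2 4 7]
2. fire t3 -> [4 1 6 7]
3. fire t1 -> [5 0 6 10]
4. fire t2 -> [4 0 6 12]
5. fire t2 -> [3 0 6 14]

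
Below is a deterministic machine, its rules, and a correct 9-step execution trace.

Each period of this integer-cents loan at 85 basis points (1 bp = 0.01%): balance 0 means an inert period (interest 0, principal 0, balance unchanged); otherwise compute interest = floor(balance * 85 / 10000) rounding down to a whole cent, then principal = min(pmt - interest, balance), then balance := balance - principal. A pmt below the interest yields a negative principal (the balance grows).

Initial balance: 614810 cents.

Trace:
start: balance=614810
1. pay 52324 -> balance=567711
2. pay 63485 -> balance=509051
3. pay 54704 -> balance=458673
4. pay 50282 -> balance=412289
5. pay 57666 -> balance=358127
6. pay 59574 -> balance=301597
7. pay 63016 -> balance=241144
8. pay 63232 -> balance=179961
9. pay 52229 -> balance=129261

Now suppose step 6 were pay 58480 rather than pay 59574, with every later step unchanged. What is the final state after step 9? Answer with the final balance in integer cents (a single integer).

(re-executing from step 6 with the substitution; state before step 6: balance=358127)
6. pay 58480 -> balance=302691
7. pay 63016 -> balance=242247
8. pay 63232 -> balance=181074
9. pay 52229 -> balance=130384

130384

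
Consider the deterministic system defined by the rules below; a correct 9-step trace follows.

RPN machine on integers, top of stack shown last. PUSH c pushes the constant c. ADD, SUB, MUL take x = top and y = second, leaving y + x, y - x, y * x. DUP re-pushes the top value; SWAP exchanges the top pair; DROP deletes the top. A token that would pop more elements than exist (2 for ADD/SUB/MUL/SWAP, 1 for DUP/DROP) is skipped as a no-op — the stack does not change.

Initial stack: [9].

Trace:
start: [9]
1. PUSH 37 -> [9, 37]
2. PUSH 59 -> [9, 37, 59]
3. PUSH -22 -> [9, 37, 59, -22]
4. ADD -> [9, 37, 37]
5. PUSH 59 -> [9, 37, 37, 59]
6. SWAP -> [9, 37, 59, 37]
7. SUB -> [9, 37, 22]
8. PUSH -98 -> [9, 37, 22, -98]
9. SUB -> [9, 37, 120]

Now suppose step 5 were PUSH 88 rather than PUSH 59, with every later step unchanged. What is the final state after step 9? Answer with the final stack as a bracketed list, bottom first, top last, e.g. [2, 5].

(re-executing from step 5 with the substitution; state before step 5: [9, 37, 37])
5. PUSH 88 -> [9, 37, 37, 88]
6. SWAP -> [9, 37, 88, 37]
7. SUB -> [9, 37, 51]
8. PUSH -98 -> [9, 37, 51, -98]
9. SUB -> [9, 37, 149]

[9, 37, 149]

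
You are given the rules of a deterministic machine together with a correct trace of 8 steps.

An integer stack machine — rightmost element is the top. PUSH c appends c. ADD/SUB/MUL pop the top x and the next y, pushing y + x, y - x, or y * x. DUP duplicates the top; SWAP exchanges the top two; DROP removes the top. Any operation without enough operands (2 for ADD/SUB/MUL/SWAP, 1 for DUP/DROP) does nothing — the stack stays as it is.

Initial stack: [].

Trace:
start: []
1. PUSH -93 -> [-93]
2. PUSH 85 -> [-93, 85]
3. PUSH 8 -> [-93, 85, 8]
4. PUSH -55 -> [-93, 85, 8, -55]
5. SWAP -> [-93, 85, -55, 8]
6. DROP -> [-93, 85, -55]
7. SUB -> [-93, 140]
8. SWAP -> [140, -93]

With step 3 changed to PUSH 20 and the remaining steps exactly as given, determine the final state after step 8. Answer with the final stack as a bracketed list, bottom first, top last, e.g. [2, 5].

[140, -93]

(re-executing from step 3 with the substitution; state before step 3: [-93, 85])
3. PUSH 20 -> [-93, 85, 20]
4. PUSH -55 -> [-93, 85, 20, -55]
5. SWAP -> [-93, 85, -55, 20]
6. DROP -> [-93, 85, -55]
7. SUB -> [-93, 140]
8. SWAP -> [140, -93]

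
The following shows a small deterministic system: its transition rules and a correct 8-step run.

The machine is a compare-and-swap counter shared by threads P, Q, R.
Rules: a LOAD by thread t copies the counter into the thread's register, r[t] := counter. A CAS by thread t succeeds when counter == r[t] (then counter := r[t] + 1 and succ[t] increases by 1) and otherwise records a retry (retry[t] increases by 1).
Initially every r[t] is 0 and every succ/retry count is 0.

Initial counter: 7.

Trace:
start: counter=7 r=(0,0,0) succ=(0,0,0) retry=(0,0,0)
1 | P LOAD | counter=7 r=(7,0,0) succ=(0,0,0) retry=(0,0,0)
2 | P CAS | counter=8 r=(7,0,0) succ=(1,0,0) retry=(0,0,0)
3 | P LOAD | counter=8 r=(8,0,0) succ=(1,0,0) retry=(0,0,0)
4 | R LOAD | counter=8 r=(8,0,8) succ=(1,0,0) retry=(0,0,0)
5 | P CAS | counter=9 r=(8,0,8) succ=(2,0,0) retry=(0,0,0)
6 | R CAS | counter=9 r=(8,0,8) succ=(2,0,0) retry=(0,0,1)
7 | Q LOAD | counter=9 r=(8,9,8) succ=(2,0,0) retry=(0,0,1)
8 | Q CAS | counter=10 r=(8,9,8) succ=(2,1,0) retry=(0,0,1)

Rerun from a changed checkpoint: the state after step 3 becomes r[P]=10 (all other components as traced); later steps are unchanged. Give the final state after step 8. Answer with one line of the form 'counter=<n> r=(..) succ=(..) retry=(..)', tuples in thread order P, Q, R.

state after step 3 := counter=8 r=(10,0,0) succ=(1,0,0) retry=(0,0,0)
4 | R LOAD | counter=8 r=(10,0,8) succ=(1,0,0) retry=(0,0,0)
5 | P CAS | counter=8 r=(10,0,8) succ=(1,0,0) retry=(1,0,0)
6 | R CAS | counter=9 r=(10,0,8) succ=(1,0,1) retry=(1,0,0)
7 | Q LOAD | counter=9 r=(10,9,8) succ=(1,0,1) retry=(1,0,0)
8 | Q CAS | counter=10 r=(10,9,8) succ=(1,1,1) retry=(1,0,0)

counter=10 r=(10,9,8) succ=(1,1,1) retry=(1,0,0)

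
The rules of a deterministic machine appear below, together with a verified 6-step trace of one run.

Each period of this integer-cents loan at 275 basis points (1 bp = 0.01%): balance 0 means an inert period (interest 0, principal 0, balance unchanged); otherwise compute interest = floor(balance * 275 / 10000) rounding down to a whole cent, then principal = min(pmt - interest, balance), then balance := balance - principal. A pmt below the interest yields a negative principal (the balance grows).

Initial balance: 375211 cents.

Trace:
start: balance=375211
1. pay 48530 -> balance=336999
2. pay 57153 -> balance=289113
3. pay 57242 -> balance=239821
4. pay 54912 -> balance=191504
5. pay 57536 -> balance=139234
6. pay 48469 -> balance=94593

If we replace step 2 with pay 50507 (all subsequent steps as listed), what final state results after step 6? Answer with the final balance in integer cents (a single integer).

(re-executing from step 2 with the substitution; state before step 2: balance=336999)
2. pay 50507 -> balance=295759
3. pay 57242 -> balance=246650
4. pay 54912 -> balance=198520
5. pay 57536 -> balance=146443
6. pay 48469 -> balance=102001

102001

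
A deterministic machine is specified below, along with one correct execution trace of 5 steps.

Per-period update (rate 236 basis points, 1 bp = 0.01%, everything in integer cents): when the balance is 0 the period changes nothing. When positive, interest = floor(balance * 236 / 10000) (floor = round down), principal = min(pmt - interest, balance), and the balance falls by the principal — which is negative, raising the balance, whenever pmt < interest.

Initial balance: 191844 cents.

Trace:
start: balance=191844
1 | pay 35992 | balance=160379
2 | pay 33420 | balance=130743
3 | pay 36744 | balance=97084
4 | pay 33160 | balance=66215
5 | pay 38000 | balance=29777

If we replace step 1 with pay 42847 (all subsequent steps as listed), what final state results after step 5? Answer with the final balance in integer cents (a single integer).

22252

(re-executing from step 1 with the substitution; state before step 1: balance=191844)
1 | pay 42847 | balance=153524
2 | pay 33420 | balance=123727
3 | pay 36744 | balance=89902
4 | pay 33160 | balance=58863
5 | pay 38000 | balance=22252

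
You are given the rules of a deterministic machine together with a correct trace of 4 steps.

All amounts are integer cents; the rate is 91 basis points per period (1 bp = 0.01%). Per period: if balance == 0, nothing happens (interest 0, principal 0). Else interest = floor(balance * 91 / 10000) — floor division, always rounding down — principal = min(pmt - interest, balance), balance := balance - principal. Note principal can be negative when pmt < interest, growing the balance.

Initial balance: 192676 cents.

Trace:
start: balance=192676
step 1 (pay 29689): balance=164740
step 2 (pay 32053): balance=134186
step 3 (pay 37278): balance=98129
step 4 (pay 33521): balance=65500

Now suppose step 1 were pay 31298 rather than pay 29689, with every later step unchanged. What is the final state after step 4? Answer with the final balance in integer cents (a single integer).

(re-executing from step 1 with the substitution; state before step 1: balance=192676)
step 1 (pay 31298): balance=163131
step 2 (pay 32053): balance=132562
step 3 (pay 37278): balance=96490
step 4 (pay 33521): balance=63847

63847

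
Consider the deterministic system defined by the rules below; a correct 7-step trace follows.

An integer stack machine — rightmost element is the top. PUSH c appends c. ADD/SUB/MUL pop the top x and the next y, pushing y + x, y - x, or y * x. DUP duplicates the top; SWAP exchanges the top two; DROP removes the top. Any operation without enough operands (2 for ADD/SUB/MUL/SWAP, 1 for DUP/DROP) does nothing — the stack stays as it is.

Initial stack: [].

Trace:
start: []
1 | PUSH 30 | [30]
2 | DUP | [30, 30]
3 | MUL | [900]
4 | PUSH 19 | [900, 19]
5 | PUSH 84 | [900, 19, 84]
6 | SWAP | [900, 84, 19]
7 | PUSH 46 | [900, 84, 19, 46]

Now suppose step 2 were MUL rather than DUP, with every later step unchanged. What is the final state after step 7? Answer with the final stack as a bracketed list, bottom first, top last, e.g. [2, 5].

(re-executing from step 2 with the substitution; state before step 2: [30])
2 | MUL | [30]
3 | MUL | [30]
4 | PUSH 19 | [30, 19]
5 | PUSH 84 | [30, 19, 84]
6 | SWAP | [30, 84, 19]
7 | PUSH 46 | [30, 84, 19, 46]

[30, 84, 19, 46]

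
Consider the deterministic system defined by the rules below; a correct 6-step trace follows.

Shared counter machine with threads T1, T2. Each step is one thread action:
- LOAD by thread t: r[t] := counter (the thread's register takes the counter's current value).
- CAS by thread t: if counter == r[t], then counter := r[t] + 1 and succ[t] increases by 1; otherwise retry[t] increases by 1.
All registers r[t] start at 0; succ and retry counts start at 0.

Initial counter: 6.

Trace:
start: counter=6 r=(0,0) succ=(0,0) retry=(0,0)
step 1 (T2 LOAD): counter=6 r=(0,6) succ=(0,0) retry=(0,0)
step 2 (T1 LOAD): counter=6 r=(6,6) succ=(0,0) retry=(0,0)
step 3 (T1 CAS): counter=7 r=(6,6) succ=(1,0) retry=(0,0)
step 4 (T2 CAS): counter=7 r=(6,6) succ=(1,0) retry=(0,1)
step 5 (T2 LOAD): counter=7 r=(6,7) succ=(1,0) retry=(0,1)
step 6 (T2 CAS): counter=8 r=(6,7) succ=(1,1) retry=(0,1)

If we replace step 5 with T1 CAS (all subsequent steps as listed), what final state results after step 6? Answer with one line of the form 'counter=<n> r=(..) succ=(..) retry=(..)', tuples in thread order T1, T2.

(re-executing from step 5 with the substitution; state before step 5: counter=7 r=(6,6) succ=(1,0) retry=(0,1))
step 5 (T1 CAS): counter=7 r=(6,6) succ=(1,0) retry=(1,1)
step 6 (T2 CAS): counter=7 r=(6,6) succ=(1,0) retry=(1,2)

counter=7 r=(6,6) succ=(1,0) retry=(1,2)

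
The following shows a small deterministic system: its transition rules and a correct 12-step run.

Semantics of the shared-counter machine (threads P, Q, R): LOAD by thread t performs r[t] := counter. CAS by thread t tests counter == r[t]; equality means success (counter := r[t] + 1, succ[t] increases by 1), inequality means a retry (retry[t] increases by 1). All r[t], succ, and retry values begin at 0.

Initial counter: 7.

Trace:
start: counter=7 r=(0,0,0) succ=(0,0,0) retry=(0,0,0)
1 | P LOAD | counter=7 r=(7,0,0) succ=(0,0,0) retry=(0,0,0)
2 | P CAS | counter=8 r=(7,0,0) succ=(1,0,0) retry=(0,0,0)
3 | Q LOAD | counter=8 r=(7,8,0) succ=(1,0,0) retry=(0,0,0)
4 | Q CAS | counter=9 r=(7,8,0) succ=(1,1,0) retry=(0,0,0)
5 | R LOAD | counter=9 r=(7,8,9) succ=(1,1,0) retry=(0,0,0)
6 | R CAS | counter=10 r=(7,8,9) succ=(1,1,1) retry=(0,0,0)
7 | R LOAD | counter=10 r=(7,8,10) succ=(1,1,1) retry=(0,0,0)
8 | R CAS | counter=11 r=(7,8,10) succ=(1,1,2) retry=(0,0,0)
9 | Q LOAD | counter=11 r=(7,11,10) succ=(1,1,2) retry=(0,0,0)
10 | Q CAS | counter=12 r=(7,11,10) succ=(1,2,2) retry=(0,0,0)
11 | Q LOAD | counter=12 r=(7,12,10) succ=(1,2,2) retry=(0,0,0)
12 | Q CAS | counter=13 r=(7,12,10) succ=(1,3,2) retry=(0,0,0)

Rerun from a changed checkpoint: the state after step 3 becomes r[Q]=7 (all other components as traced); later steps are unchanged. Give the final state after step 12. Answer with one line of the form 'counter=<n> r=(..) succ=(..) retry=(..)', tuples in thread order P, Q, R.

counter=12 r=(7,11,9) succ=(1,2,2) retry=(0,1,0)

state after step 3 := counter=8 r=(7,7,0) succ=(1,0,0) retry=(0,0,0)
4 | Q CAS | counter=8 r=(7,7,0) succ=(1,0,0) retry=(0,1,0)
5 | R LOAD | counter=8 r=(7,7,8) succ=(1,0,0) retry=(0,1,0)
6 | R CAS | counter=9 r=(7,7,8) succ=(1,0,1) retry=(0,1,0)
7 | R LOAD | counter=9 r=(7,7,9) succ=(1,0,1) retry=(0,1,0)
8 | R CAS | counter=10 r=(7,7,9) succ=(1,0,2) retry=(0,1,0)
9 | Q LOAD | counter=10 r=(7,10,9) succ=(1,0,2) retry=(0,1,0)
10 | Q CAS | counter=11 r=(7,10,9) succ=(1,1,2) retry=(0,1,0)
11 | Q LOAD | counter=11 r=(7,11,9) succ=(1,1,2) retry=(0,1,0)
12 | Q CAS | counter=12 r=(7,11,9) succ=(1,2,2) retry=(0,1,0)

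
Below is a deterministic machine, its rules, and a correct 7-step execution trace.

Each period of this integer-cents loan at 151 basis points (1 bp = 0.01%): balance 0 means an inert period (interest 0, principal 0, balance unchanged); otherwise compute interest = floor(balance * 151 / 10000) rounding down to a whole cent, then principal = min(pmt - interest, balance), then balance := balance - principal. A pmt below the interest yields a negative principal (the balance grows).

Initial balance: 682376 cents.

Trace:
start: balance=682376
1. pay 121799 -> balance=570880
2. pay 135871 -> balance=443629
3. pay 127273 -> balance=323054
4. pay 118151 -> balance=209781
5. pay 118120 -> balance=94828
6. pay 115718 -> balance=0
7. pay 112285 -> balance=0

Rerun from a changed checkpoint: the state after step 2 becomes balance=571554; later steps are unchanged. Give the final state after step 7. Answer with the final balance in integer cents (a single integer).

5842

state after step 2 := balance=571554
3. pay 127273 -> balance=452911
4. pay 118151 -> balance=341598
5. pay 118120 -> balance=228636
6. pay 115718 -> balance=116370
7. pay 112285 -> balance=5842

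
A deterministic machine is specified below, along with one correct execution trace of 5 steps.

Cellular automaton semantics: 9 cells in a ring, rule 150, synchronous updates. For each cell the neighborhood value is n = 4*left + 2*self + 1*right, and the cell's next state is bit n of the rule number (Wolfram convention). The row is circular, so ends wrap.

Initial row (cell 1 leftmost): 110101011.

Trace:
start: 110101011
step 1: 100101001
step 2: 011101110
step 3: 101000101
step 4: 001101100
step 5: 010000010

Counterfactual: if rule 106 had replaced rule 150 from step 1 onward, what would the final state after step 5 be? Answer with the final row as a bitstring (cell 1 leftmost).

(re-executing steps 1..5 under rule 106; state before step 1: 110101011)
step 1: 011010110
step 2: 111101110
step 3: 100111011
step 4: 101101110
step 5: 011111011

011111011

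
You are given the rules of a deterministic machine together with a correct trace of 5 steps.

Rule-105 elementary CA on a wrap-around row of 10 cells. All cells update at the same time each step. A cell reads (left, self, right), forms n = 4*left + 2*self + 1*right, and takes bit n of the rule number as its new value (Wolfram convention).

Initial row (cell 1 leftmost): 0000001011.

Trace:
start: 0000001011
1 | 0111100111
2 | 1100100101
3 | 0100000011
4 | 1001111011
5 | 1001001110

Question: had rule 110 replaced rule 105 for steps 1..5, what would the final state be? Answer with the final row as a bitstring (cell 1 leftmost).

(re-executing steps 1..5 under rule 110; state before step 1: 0000001011)
1 | 0000011111
2 | 0000110001
3 | 0001110011
4 | 0011010111
5 | 0111111101

0111111101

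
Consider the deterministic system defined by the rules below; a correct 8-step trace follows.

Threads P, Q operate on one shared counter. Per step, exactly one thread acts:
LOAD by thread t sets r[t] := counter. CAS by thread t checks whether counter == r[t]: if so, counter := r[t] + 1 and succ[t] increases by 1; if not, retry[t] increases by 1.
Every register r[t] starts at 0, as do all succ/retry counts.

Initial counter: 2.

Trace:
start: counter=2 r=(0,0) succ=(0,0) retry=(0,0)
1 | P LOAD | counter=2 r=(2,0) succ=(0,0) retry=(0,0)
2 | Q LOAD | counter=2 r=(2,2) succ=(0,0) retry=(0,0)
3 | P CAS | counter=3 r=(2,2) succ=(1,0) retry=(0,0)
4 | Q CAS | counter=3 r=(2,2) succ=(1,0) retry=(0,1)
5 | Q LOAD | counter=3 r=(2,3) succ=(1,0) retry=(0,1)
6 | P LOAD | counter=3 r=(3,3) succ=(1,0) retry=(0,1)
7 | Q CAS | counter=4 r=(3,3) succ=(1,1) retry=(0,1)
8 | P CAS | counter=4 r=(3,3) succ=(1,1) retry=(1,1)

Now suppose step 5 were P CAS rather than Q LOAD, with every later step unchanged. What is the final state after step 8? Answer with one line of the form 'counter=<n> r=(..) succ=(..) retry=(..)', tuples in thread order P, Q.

(re-executing from step 5 with the substitution; state before step 5: counter=3 r=(2,2) succ=(1,0) retry=(0,1))
5 | P CAS | counter=3 r=(2,2) succ=(1,0) retry=(1,1)
6 | P LOAD | counter=3 r=(3,2) succ=(1,0) retry=(1,1)
7 | Q CAS | counter=3 r=(3,2) succ=(1,0) retry=(1,2)
8 | P CAS | counter=4 r=(3,2) succ=(2,0) retry=(1,2)

counter=4 r=(3,2) succ=(2,0) retry=(1,2)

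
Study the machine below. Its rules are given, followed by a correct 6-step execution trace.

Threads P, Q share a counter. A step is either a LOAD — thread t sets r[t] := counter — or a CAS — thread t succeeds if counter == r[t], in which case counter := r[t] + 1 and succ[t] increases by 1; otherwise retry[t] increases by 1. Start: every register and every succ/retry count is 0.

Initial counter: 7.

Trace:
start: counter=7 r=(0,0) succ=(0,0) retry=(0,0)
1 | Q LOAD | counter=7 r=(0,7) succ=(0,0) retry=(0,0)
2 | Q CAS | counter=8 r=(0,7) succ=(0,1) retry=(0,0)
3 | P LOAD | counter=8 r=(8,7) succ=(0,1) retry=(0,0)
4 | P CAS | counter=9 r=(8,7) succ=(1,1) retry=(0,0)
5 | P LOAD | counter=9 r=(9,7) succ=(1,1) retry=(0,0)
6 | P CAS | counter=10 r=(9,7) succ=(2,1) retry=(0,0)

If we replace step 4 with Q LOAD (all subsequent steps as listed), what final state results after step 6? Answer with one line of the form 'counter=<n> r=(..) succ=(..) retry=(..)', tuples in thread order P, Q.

counter=9 r=(8,8) succ=(1,1) retry=(0,0)

(re-executing from step 4 with the substitution; state before step 4: counter=8 r=(8,7) succ=(0,1) retry=(0,0))
4 | Q LOAD | counter=8 r=(8,8) succ=(0,1) retry=(0,0)
5 | P LOAD | counter=8 r=(8,8) succ=(0,1) retry=(0,0)
6 | P CAS | counter=9 r=(8,8) succ=(1,1) retry=(0,0)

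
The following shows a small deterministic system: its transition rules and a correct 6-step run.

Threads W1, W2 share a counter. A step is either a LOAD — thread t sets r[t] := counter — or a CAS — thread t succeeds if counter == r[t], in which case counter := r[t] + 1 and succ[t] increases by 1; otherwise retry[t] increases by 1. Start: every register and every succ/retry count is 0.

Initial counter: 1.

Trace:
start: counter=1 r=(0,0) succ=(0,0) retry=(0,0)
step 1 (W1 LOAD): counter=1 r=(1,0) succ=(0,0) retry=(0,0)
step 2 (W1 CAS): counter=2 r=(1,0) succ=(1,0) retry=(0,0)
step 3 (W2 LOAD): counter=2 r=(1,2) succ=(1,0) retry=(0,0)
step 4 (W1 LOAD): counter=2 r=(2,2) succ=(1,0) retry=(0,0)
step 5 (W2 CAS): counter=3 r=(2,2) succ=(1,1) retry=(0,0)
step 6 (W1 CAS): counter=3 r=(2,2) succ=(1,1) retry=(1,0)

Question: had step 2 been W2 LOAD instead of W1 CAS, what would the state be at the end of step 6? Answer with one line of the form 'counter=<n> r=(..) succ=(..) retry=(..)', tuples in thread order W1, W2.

counter=2 r=(1,1) succ=(0,1) retry=(1,0)

(re-executing from step 2 with the substitution; state before step 2: counter=1 r=(1,0) succ=(0,0) retry=(0,0))
step 2 (W2 LOAD): counter=1 r=(1,1) succ=(0,0) retry=(0,0)
step 3 (W2 LOAD): counter=1 r=(1,1) succ=(0,0) retry=(0,0)
step 4 (W1 LOAD): counter=1 r=(1,1) succ=(0,0) retry=(0,0)
step 5 (W2 CAS): counter=2 r=(1,1) succ=(0,1) retry=(0,0)
step 6 (W1 CAS): counter=2 r=(1,1) succ=(0,1) retry=(1,0)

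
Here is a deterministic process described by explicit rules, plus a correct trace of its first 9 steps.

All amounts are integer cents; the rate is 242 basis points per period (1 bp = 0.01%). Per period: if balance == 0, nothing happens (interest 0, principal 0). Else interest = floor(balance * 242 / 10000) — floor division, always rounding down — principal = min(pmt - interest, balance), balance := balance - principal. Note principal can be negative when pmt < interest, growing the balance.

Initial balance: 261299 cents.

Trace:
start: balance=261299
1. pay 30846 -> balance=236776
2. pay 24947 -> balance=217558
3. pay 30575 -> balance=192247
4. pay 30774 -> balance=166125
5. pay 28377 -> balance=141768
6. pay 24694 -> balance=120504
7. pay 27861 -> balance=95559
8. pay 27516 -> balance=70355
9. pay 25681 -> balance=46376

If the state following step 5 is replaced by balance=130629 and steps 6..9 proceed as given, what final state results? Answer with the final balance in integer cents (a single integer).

34119

state after step 5 := balance=130629
6. pay 24694 -> balance=109096
7. pay 27861 -> balance=83875
8. pay 27516 -> balance=58388
9. pay 25681 -> balance=34119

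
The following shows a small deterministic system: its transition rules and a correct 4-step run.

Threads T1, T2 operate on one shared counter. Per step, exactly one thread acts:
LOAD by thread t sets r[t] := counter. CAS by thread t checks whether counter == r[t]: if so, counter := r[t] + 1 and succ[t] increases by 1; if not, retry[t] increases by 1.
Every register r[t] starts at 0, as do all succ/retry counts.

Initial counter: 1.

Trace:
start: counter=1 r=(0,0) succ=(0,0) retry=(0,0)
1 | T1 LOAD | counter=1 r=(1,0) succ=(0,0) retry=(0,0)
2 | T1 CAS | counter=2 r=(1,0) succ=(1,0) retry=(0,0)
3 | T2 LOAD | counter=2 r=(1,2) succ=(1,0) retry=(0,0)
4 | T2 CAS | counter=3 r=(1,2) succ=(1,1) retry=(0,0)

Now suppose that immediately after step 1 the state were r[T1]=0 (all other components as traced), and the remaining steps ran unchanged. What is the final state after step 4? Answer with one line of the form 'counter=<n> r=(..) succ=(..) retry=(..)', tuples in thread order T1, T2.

counter=2 r=(0,1) succ=(0,1) retry=(1,0)

state after step 1 := counter=1 r=(0,0) succ=(0,0) retry=(0,0)
2 | T1 CAS | counter=1 r=(0,0) succ=(0,0) retry=(1,0)
3 | T2 LOAD | counter=1 r=(0,1) succ=(0,0) retry=(1,0)
4 | T2 CAS | counter=2 r=(0,1) succ=(0,1) retry=(1,0)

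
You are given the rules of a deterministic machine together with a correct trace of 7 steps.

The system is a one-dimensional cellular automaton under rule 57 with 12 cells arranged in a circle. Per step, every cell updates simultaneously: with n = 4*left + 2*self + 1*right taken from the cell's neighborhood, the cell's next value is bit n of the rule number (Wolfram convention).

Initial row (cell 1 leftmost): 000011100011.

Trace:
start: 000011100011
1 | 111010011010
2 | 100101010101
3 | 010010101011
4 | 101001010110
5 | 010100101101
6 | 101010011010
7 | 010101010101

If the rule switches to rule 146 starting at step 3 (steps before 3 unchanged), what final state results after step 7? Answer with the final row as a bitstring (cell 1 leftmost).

000010100101

(re-executing steps 3..7 under rule 146; state before step 3: 100101010101)
3 | 011000000000
4 | 100100000000
5 | 011010000001
6 | 000001000010
7 | 000010100101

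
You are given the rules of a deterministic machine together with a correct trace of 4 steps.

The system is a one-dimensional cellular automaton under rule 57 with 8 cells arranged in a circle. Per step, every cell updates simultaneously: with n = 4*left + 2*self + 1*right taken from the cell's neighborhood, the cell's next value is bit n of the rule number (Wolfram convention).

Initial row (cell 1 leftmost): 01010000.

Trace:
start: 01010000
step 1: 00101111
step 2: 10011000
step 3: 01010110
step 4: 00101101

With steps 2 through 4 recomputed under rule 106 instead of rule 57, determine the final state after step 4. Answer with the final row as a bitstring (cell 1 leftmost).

(re-executing steps 2..4 under rule 106; state before step 2: 00101111)
step 2: 01011001
step 3: 10111010
step 4: 01101101

01101101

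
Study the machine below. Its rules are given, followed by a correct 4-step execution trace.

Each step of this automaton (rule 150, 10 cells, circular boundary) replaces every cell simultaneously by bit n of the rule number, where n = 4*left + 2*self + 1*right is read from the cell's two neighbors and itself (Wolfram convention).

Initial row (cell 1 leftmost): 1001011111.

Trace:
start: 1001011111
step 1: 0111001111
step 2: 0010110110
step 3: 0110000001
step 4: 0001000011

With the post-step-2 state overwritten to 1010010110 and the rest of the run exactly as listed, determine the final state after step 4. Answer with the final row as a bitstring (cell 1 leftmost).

1001101001

state after step 2 := 1010010110
step 3: 1011110000
step 4: 1001101001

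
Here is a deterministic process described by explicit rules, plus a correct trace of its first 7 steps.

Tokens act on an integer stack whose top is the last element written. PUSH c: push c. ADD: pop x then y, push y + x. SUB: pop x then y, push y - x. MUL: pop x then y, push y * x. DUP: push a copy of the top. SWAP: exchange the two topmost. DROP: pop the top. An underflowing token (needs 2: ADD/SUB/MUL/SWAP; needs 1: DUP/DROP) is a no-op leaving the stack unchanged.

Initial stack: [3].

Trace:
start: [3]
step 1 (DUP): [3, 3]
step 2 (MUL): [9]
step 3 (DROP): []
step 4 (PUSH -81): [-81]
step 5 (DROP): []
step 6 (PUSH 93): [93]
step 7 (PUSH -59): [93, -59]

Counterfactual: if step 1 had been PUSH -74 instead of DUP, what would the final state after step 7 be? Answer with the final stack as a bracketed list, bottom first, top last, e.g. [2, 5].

[93, -59]

(re-executing from step 1 with the substitution; state before step 1: [3])
step 1 (PUSH -74): [3, -74]
step 2 (MUL): [-222]
step 3 (DROP): []
step 4 (PUSH -81): [-81]
step 5 (DROP): []
step 6 (PUSH 93): [93]
step 7 (PUSH -59): [93, -59]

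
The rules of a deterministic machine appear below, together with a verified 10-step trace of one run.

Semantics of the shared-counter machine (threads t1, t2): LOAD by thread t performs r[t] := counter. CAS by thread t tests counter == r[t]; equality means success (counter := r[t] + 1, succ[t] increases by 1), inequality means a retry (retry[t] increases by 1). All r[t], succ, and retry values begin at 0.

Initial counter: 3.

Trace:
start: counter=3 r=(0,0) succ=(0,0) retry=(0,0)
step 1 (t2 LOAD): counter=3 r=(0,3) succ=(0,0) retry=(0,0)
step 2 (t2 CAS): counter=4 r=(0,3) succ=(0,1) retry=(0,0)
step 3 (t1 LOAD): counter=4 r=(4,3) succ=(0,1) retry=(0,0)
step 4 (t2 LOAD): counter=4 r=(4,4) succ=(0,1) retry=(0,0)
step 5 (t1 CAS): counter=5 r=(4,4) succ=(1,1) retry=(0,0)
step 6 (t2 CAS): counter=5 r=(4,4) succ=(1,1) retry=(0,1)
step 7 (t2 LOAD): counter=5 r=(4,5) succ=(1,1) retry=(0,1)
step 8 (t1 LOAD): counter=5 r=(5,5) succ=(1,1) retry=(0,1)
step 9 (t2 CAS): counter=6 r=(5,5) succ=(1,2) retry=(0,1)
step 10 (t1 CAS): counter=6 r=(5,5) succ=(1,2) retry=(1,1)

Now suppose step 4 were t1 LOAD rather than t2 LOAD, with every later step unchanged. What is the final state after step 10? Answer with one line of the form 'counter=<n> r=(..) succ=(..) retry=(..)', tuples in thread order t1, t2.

counter=6 r=(5,5) succ=(1,2) retry=(1,1)

(re-executing from step 4 with the substitution; state before step 4: counter=4 r=(4,3) succ=(0,1) retry=(0,0))
step 4 (t1 LOAD): counter=4 r=(4,3) succ=(0,1) retry=(0,0)
step 5 (t1 CAS): counter=5 r=(4,3) succ=(1,1) retry=(0,0)
step 6 (t2 CAS): counter=5 r=(4,3) succ=(1,1) retry=(0,1)
step 7 (t2 LOAD): counter=5 r=(4,5) succ=(1,1) retry=(0,1)
step 8 (t1 LOAD): counter=5 r=(5,5) succ=(1,1) retry=(0,1)
step 9 (t2 CAS): counter=6 r=(5,5) succ=(1,2) retry=(0,1)
step 10 (t1 CAS): counter=6 r=(5,5) succ=(1,2) retry=(1,1)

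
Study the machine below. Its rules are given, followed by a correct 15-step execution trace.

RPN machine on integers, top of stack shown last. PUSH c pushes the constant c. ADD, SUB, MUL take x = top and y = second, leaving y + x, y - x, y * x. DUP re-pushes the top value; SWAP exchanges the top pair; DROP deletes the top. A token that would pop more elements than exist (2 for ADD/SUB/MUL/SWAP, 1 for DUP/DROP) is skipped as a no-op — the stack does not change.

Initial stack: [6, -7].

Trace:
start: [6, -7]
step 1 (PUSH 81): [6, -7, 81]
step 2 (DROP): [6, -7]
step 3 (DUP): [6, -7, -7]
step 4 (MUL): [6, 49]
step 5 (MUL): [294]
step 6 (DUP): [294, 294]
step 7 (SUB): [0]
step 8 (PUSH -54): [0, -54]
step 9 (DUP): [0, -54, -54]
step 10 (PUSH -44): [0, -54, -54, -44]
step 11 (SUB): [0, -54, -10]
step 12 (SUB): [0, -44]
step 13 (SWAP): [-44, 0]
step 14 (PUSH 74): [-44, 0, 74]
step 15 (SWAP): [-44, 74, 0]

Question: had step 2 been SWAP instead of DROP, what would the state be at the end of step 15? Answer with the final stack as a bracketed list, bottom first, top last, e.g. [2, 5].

(re-executing from step 2 with the substitution; state before step 2: [6, -7, 81])
step 2 (SWAP): [6, 81, -7]
step 3 (DUP): [6, 81, -7, -7]
step 4 (MUL): [6, 81, 49]
step 5 (MUL): [6, 3969]
step 6 (DUP): [6, 3969, 3969]
step 7 (SUB): [6, 0]
step 8 (PUSH -54): [6, 0, -54]
step 9 (DUP): [6, 0, -54, -54]
step 10 (PUSH -44): [6, 0, -54, -54, -44]
step 11 (SUB): [6, 0, -54, -10]
step 12 (SUB): [6, 0, -44]
step 13 (SWAP): [6, -44, 0]
step 14 (PUSH 74): [6, -44, 0, 74]
step 15 (SWAP): [6, -44, 74, 0]

[6, -44, 74, 0]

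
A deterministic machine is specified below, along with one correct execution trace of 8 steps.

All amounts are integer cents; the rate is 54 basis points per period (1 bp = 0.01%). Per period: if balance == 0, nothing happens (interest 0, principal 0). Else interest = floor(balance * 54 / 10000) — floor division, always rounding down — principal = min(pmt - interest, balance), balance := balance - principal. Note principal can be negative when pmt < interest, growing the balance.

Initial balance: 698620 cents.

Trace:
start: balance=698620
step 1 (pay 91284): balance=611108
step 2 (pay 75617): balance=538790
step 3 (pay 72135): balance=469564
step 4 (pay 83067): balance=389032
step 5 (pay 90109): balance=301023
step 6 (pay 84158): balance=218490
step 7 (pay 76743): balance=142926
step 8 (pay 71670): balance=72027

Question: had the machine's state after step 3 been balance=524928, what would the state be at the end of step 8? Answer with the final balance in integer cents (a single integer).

state after step 3 := balance=524928
step 4 (pay 83067): balance=444695
step 5 (pay 90109): balance=356987
step 6 (pay 84158): balance=274756
step 7 (pay 76743): balance=199496
step 8 (pay 71670): balance=128903

128903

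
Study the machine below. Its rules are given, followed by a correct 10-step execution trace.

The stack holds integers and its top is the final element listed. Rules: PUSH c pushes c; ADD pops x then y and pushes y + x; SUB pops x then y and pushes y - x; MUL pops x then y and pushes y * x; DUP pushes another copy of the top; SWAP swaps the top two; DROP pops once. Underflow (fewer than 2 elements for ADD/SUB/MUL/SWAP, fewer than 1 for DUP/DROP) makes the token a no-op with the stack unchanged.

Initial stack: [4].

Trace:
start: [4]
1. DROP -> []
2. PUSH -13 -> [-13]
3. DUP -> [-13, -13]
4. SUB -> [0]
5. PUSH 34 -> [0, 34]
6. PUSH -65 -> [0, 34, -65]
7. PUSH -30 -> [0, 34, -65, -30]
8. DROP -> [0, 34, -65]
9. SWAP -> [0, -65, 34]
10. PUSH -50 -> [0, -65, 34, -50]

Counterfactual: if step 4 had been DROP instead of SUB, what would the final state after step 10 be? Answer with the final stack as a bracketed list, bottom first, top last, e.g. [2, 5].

[-13, -65, 34, -50]

(re-executing from step 4 with the substitution; state before step 4: [-13, -13])
4. DROP -> [-13]
5. PUSH 34 -> [-13, 34]
6. PUSH -65 -> [-13, 34, -65]
7. PUSH -30 -> [-13, 34, -65, -30]
8. DROP -> [-13, 34, -65]
9. SWAP -> [-13, -65, 34]
10. PUSH -50 -> [-13, -65, 34, -50]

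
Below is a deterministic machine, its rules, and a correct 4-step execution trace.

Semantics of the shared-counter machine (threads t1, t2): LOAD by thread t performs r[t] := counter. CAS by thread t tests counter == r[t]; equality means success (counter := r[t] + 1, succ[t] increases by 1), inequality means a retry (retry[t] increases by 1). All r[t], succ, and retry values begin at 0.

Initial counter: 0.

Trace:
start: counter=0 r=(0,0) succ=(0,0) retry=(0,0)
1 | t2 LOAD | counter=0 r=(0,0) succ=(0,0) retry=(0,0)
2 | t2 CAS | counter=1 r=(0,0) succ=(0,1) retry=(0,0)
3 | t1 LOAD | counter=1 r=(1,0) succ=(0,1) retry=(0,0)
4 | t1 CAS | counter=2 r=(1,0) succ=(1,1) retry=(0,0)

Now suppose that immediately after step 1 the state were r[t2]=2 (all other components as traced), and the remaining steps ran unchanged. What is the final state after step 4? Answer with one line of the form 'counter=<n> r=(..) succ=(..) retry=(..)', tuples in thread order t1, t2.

state after step 1 := counter=0 r=(0,2) succ=(0,0) retry=(0,0)
2 | t2 CAS | counter=0 r=(0,2) succ=(0,0) retry=(0,1)
3 | t1 LOAD | counter=0 r=(0,2) succ=(0,0) retry=(0,1)
4 | t1 CAS | counter=1 r=(0,2) succ=(1,0) retry=(0,1)

counter=1 r=(0,2) succ=(1,0) retry=(0,1)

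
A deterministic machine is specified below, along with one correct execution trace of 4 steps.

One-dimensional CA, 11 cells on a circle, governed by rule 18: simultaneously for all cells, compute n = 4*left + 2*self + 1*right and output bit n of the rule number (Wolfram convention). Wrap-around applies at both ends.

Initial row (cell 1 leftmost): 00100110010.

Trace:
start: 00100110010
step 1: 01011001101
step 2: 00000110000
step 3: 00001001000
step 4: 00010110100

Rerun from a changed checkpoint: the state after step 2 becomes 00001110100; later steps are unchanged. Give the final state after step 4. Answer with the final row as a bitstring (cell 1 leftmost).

00101000101

state after step 2 := 00001110100
step 3: 00010000010
step 4: 00101000101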